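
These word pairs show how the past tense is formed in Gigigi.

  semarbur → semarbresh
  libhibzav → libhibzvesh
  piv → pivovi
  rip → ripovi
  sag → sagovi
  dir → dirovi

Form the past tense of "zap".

zapovi

"zap" has 1 vowel. The stems with 1 vowel (piv → pivovi, rip → ripovi, sag → sagovi) add -ovi.
The other pattern: stems with 3 vowels delete the last vowel and add -esh.
So zap → zapovi.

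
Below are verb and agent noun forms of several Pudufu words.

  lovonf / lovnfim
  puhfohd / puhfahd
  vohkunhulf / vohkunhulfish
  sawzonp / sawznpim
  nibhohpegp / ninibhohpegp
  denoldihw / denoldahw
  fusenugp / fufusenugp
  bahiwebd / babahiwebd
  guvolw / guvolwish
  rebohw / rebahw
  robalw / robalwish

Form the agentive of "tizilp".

tizilpish

"tizilp" has second-to-last letter 'l'. The stems whose second-to-last letter is 'l' (vohkunhulf → vohkunhulfish, guvolw → guvolwish, robalw → robalwish) add -ish.
The other patterns: stems whose second-to-last letter is 'n' delete the last vowel and add -im; stems whose second-to-last letter is 'h' change the last vowel to 'a'; stems whose second-to-last letter is 'b' or 'g' repeat the first consonant+vowel as a prefix.
So tizilp → tizilpish.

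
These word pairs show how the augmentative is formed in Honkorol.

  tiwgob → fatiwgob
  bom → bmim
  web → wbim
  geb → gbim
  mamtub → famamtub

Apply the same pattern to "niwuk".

faniwuk

tiwgob and web both end in -b yet inflect differently (fatiwgob, wbim), so the final letter is not what conditions the rule; the number of vowels is.
"niwuk" has 2 vowels. The stems with 2 vowels (tiwgob → fatiwgob, mamtub → famamtub) add the prefix fa-.
So niwuk → faniwuk.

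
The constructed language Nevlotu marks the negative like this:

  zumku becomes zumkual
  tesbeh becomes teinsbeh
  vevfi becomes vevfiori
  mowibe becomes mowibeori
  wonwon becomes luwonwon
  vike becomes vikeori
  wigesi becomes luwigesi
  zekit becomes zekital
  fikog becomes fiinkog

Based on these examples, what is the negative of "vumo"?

wigesi and vevfi both end in -i yet inflect differently (luwigesi, vevfiori), so the final letter is not what conditions the rule; the first letter is.
"vumo" begins with v-. The stems beginning with v- (vike → vikeori, vevfi → vevfiori) add -ori.
So vumo → vumoori.

vumoori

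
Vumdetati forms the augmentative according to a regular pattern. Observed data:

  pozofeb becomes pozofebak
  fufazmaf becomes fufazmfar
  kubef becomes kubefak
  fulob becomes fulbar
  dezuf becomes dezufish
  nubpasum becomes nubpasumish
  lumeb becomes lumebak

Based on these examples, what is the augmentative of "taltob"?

kubef and fufazmaf both end in -f yet inflect differently (kubefak, fufazmfar), so the final letter is not what conditions the rule; the last vowel is.
"taltob" has last vowel 'o'. The one such stem in the data (fulob → fulbar) deletes the last vowel and adds -ar (as does fufazmaf), so the same rule applies.
So taltob → taltbar.

taltbar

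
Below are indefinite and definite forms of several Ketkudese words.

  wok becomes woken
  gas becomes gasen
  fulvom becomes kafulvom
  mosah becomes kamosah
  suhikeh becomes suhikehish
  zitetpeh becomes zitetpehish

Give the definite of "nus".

nusen

"nus" has 1 vowel. The stems with 1 vowel (wok → woken, gas → gasen) add -en.
So nus → nusen.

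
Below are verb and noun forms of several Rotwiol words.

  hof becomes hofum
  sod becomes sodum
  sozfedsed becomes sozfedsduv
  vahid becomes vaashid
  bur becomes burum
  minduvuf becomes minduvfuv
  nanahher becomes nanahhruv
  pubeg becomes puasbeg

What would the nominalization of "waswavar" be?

sod and vahid both end in -d yet inflect differently (sodum, vaashid), so the final letter is not what conditions the rule; the number of vowels is.
"waswavar" has 3 vowels. The stems with 3 vowels (sozfedsed → sozfedsduv, minduvuf → minduvfuv, nanahher → nanahhruv) delete the last vowel and add -uv.
The other patterns: stems with 1 vowel add -um; stems with 2 vowels insert -as- after the first vowel.
So waswavar → waswavruv.

waswavruv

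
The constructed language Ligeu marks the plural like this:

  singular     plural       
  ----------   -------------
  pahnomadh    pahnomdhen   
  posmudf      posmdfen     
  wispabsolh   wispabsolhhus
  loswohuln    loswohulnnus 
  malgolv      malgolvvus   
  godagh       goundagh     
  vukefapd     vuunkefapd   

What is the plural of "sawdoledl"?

sawdoldlen

pahnomadh and wispabsolh both end in -h yet inflect differently (pahnomdhen, wispabsolhhus), so the final letter is not what conditions the rule; the second-to-last letter is.
"sawdoledl" has second-to-last letter 'd'. The stems whose second-to-last letter is 'd' (pahnomadh → pahnomdhen, posmudf → posmdfen) delete the last vowel and add -en.
The other patterns: stems whose second-to-last letter is 'l' double the final consonant and add -us; stems whose second-to-last letter is 'g' or 'p' insert -un- after the first vowel.
So sawdoledl → sawdoldlen.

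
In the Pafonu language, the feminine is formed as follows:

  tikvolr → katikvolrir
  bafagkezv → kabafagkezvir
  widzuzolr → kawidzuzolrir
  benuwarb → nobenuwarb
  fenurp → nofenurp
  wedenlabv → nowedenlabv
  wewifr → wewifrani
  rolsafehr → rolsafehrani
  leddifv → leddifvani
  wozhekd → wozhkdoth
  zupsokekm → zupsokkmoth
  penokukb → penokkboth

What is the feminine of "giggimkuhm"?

giggimkuhmani

"giggimkuhm" has second-to-last letter 'h'. The one such stem in the data (rolsafehr → rolsafehrani) adds -ani, so the same rule applies.
The other patterns: stems whose second-to-last letter is 'l' or 'z' add ka- … -ir around the stem; stems whose second-to-last letter is 'b' or 'r' add the prefix no-; stems whose second-to-last letter is 'k' delete the last vowel and add -oth.
So giggimkuhm → giggimkuhmani.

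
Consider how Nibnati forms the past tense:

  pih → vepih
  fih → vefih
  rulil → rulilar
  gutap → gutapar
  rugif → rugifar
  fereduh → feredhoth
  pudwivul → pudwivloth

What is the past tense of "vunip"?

vunipar

pih and fereduh both end in -h yet inflect differently (vepih, feredhoth), so the final letter is not what conditions the rule; the number of vowels is.
"vunip" has 2 vowels. The stems with 2 vowels (rulil → rulilar, gutap → gutapar, rugif → rugifar) add -ar.
The other patterns: stems with 1 vowel add the prefix ve-; stems with 3 vowels delete the last vowel and add -oth.
So vunip → vunipar.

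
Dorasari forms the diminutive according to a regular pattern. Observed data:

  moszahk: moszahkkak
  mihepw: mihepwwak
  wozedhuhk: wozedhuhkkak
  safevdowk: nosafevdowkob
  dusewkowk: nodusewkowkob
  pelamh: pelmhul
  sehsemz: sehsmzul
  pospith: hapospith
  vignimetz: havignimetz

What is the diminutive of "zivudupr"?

"zivudupr" has second-to-last letter 'p'. The one such stem in the data (mihepw → mihepwwak) doubles the final consonant and adds -ak (as do moszahk, wozedhuhk), so the same rule applies.
So zivudupr → zivuduprrak.

zivuduprrak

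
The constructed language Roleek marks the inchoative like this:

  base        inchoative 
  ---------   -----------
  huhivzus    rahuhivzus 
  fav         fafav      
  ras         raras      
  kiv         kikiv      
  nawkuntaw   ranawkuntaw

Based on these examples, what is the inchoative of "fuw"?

fufuw

fav and nawkuntaw both have last vowel 'a' yet inflect differently (fafav, ranawkuntaw), so the last vowel is not what conditions the rule; the number of vowels is.
"fuw" has 1 vowel. The stems with 1 vowel (fav → fafav, kiv → kikiv, ras → raras) repeat the first consonant+vowel as a prefix.
The other pattern: stems with 3 vowels add the prefix ra-.
So fuw → fufuw.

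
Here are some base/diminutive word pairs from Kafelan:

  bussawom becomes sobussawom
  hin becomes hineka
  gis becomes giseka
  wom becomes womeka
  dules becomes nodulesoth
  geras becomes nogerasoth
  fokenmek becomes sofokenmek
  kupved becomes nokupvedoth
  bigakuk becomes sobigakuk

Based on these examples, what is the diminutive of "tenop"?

"tenop" has 2 vowels. The stems with 2 vowels (geras → nogerasoth, kupved → nokupvedoth, dules → nodulesoth) add no- … -oth around the stem.
So tenop → notenopoth.

notenopoth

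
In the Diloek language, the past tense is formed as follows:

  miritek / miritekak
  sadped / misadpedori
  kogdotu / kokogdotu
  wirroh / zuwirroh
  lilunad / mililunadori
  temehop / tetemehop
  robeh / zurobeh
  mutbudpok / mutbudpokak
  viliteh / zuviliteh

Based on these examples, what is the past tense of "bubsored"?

mibubsoredori

"bubsored" ends in -d. The stems ending in -d (sadped → misadpedori, lilunad → mililunadori) add mi- … -ori around the stem.
The other patterns: stems ending in -k add -ak; stems ending in -h add the prefix zu-; stems ending in -p or -u repeat the first consonant+vowel as a prefix.
So bubsored → mibubsoredori.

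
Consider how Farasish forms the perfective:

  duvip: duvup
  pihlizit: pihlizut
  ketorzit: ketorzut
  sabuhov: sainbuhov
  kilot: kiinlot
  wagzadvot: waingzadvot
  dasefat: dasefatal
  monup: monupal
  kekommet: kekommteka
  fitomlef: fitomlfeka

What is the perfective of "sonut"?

sonutal

pihlizit and kilot both end in -t yet inflect differently (pihlizut, kiinlot), so the final letter is not what conditions the rule; the last vowel is.
"sonut" has last vowel 'u'. The one such stem in the data (monup → monupal) adds -al, so the same rule applies.
The other patterns: stems whose last vowel is 'i' change the last vowel to 'u'; stems whose last vowel is 'o' insert -in- after the first vowel; stems whose last vowel is 'e' delete the last vowel and add -eka.
So sonut → sonutal.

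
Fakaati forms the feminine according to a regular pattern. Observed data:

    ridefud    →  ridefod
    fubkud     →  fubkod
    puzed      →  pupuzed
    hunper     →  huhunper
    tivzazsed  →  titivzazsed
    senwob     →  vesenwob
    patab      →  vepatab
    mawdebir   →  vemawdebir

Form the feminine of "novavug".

ridefud and puzed both end in -d yet inflect differently (ridefod, pupuzed), so the final letter is not what conditions the rule; the last vowel is.
"novavug" has last vowel 'u'. The stems whose last vowel is 'u' (ridefud → ridefod, fubkud → fubkod) change the last vowel to 'o'.
The other patterns: stems whose last vowel is 'e' repeat the first consonant+vowel as a prefix; stems whose last vowel is 'a', 'i' or 'o' add the prefix ve-.
So novavug → novavog.

novavog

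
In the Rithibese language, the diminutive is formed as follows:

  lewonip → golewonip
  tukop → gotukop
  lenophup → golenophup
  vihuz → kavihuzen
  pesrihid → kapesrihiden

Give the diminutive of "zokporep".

lenophup and vihuz both have last vowel 'u' yet inflect differently (golenophup, kavihuzen), so the last vowel is not what conditions the rule; the final letter is.
"zokporep" ends in -p. The stems ending in -p (lewonip → golewonip, tukop → gotukop, lenophup → golenophup) add the prefix go-.
The other pattern: stems ending in -d or -z add ka- … -en around the stem.
So zokporep → gozokporep.

gozokporep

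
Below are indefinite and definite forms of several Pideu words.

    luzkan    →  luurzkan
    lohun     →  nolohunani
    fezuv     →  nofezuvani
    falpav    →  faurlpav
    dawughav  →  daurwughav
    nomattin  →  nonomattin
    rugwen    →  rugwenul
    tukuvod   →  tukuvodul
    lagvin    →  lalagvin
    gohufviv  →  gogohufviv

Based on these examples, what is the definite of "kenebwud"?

nokenebwudani

fezuv and dawughav both end in -v yet inflect differently (nofezuvani, daurwughav), so the final letter is not what conditions the rule; the last vowel is.
"kenebwud" has last vowel 'u'. The stems whose last vowel is 'u' (lohun → nolohunani, fezuv → nofezuvani) add no- … -ani around the stem.
The other patterns: stems whose last vowel is 'a' insert -ur- after the first vowel; stems whose last vowel is 'i' repeat the first consonant+vowel as a prefix; stems whose last vowel is 'e' or 'o' add -ul.
So kenebwud → nokenebwudani.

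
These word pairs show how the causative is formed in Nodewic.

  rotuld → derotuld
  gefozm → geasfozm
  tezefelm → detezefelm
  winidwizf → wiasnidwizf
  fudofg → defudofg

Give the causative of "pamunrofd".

"pamunrofd" has second-to-last letter 'f'. The one such stem in the data (fudofg → defudofg) adds the prefix de-, so the same rule applies.
So pamunrofd → depamunrofd.

depamunrofd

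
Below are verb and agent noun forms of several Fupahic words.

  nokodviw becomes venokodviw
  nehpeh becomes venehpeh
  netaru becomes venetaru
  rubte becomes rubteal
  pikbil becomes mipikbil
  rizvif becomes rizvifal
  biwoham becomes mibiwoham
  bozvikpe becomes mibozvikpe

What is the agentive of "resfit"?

resfital

bozvikpe and rubte both end in -e yet inflect differently (mibozvikpe, rubteal), so the final letter is not what conditions the rule; the first letter is.
"resfit" begins with r-. The stems beginning with r- (rizvif → rizvifal, rubte → rubteal) add -al.
The other patterns: stems beginning with b- or p- add the prefix mi-; stems beginning with n- add the prefix ve-.
So resfit → resfital.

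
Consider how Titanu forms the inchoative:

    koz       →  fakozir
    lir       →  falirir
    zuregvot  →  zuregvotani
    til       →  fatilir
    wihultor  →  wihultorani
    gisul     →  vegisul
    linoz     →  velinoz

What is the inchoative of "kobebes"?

kobebesani

til and gisul both end in -l yet inflect differently (fatilir, vegisul), so the final letter is not what conditions the rule; the number of vowels is.
"kobebes" has 3 vowels. The stems with 3 vowels (zuregvot → zuregvotani, wihultor → wihultorani) add -ani.
The other patterns: stems with 1 vowel add fa- … -ir around the stem; stems with 2 vowels add the prefix ve-.
So kobebes → kobebesani.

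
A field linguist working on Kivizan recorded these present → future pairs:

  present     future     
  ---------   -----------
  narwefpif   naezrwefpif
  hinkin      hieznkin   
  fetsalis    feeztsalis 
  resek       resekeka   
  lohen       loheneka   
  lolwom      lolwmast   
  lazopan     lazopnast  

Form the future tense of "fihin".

"fihin" has last vowel 'i'. The stems whose last vowel is 'i' (narwefpif → naezrwefpif, hinkin → hieznkin, fetsalis → feeztsalis) insert -ez- after the first vowel.
So fihin → fiezhin.

fiezhin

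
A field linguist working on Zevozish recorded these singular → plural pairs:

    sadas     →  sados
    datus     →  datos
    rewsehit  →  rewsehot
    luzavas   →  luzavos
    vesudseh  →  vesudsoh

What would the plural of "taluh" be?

Every pair shown (sadas → sados, datus → datos, rewsehit → rewsehot, …) follows the same rule: change the last vowel to 'o'.
So taluh → taloh.

taloh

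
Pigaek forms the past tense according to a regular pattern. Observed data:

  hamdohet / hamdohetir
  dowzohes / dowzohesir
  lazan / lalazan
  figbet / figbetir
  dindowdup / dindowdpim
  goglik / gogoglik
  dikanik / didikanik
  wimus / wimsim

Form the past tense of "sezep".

sezepir

"sezep" has last vowel 'e'. The stems whose last vowel is 'e' (figbet → figbetir, dowzohes → dowzohesir, hamdohet → hamdohetir) add -ir.
The other patterns: stems whose last vowel is 'u' delete the last vowel and add -im; stems whose last vowel is 'a' or 'i' repeat the first consonant+vowel as a prefix.
So sezep → sezepir.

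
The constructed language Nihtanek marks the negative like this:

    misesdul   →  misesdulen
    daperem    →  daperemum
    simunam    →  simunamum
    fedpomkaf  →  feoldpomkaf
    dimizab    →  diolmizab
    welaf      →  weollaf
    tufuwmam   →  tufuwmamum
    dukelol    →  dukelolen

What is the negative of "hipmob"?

simunam and dimizab both have last vowel 'a' yet inflect differently (simunamum, diolmizab), so the last vowel is not what conditions the rule; the final letter is.
"hipmob" ends in -b. The one such stem in the data (dimizab → diolmizab) inserts -ol- after the first vowel (as do welaf, fedpomkaf), so the same rule applies.
So hipmob → hiolpmob.

hiolpmob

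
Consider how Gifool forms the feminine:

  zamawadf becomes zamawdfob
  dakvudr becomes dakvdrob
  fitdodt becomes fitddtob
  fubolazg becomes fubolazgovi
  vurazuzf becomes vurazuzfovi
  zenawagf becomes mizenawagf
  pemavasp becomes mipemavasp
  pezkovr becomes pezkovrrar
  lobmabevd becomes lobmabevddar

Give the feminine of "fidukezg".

zamawadf and vurazuzf both end in -f yet inflect differently (zamawdfob, vurazuzfovi), so the final letter is not what conditions the rule; the second-to-last letter is.
"fidukezg" has second-to-last letter 'z'. The stems whose second-to-last letter is 'z' (fubolazg → fubolazgovi, vurazuzf → vurazuzfovi) add -ovi.
So fidukezg → fidukezgovi.

fidukezgovi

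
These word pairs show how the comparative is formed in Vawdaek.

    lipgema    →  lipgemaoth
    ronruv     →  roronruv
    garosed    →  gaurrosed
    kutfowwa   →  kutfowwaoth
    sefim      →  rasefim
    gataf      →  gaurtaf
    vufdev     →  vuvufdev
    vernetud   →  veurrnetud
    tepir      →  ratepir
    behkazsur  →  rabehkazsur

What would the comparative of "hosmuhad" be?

gataf and kutfowwa both have last vowel 'a' yet inflect differently (gaurtaf, kutfowwaoth), so the last vowel is not what conditions the rule; the final letter is.
"hosmuhad" ends in -d. The stems ending in -d (vernetud → veurrnetud, garosed → gaurrosed) insert -ur- after the first vowel.
So hosmuhad → hoursmuhad.

hoursmuhad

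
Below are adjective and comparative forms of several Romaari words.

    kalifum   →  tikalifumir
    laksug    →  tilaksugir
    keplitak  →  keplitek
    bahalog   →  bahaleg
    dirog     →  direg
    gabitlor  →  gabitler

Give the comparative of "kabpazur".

laksug and dirog both end in -g yet inflect differently (tilaksugir, direg), so the final letter is not what conditions the rule; the last vowel is.
"kabpazur" has last vowel 'u'. The stems whose last vowel is 'u' (kalifum → tikalifumir, laksug → tilaksugir) add ti- … -ir around the stem.
So kabpazur → tikabpazurir.

tikabpazurir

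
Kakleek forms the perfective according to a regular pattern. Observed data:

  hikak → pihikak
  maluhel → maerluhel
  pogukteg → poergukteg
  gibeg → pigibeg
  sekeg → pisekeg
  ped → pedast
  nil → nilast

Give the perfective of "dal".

dalast

sekeg and pogukteg both end in -g yet inflect differently (pisekeg, poergukteg), so the final letter is not what conditions the rule; the number of vowels is.
"dal" has 1 vowel. The stems with 1 vowel (ped → pedast, nil → nilast) add -ast.
So dal → dalast.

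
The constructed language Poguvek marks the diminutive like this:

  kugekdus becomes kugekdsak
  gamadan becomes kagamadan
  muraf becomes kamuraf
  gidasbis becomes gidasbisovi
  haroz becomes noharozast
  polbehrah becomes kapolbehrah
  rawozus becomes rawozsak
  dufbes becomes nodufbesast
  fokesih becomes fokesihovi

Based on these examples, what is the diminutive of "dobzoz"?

gidasbis and dufbes both end in -s yet inflect differently (gidasbisovi, nodufbesast), so the final letter is not what conditions the rule; the last vowel is.
"dobzoz" has last vowel 'o'. The one such stem in the data (haroz → noharozast) adds no- … -ast around the stem, so the same rule applies.
So dobzoz → nodobzozast.

nodobzozast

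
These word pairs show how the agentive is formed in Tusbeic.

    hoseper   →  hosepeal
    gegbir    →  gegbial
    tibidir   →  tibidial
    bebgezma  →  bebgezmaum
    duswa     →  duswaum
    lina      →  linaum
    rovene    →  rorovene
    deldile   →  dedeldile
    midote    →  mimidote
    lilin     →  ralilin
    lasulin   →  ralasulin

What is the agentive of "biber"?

bibeal

hoseper and rovene both have last vowel 'e' yet inflect differently (hosepeal, rorovene), so the last vowel is not what conditions the rule; the final letter is.
"biber" ends in -r. The stems ending in -r (hoseper → hosepeal, gegbir → gegbial, tibidir → tibidial) drop the final letter and add -al.
The other patterns: stems ending in -a add -um; stems ending in -e repeat the first consonant+vowel as a prefix; stems ending in -n add the prefix ra-.
So biber → bibeal.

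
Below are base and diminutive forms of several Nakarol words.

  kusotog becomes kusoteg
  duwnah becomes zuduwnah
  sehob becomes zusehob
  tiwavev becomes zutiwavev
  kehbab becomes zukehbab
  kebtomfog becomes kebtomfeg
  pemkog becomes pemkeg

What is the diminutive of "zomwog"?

pemkog and sehob both have last vowel 'o' yet inflect differently (pemkeg, zusehob), so the last vowel is not what conditions the rule; the final letter is.
"zomwog" ends in -g. The stems ending in -g (pemkog → pemkeg, kusotog → kusoteg, kebtomfog → kebtomfeg) change the last vowel to 'e'.
The other pattern: stems ending in -b, -h or -v add the prefix zu-.
So zomwog → zomweg.

zomweg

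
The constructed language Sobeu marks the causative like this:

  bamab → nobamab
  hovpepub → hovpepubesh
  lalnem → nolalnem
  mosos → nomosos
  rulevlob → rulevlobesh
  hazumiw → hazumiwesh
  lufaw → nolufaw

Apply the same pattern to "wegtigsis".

wegtigsisesh

"wegtigsis" has 3 vowels. The stems with 3 vowels (hovpepub → hovpepubesh, hazumiw → hazumiwesh, rulevlob → rulevlobesh) add -esh.
So wegtigsis → wegtigsisesh.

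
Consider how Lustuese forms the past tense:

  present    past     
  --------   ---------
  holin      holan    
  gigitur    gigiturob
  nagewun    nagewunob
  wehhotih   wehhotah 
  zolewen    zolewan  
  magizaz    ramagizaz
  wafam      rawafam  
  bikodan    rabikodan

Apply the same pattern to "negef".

negaf

bikodan and nagewun both end in -n yet inflect differently (rabikodan, nagewunob), so the final letter is not what conditions the rule; the last vowel is.
"negef" has last vowel 'e'. The one such stem in the data (zolewen → zolewan) changes the last vowel to 'a' (as do holin, wehhotih), so the same rule applies.
The other patterns: stems whose last vowel is 'a' add the prefix ra-; stems whose last vowel is 'u' add -ob.
So negef → negaf.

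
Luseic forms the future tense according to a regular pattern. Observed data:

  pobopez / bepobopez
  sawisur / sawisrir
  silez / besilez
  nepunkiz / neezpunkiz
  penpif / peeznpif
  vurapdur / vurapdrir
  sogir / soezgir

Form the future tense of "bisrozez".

bebisrozez

vurapdur and sogir both end in -r yet inflect differently (vurapdrir, soezgir), so the final letter is not what conditions the rule; the last vowel is.
"bisrozez" has last vowel 'e'. The stems whose last vowel is 'e' (silez → besilez, pobopez → bepobopez) add the prefix be-.
So bisrozez → bebisrozez.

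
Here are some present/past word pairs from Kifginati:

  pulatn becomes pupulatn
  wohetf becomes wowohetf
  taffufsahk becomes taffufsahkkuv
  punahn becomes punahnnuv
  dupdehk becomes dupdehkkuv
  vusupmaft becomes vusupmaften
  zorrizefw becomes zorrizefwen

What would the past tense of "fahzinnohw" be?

pulatn and punahn both end in -n yet inflect differently (pupulatn, punahnnuv), so the final letter is not what conditions the rule; the second-to-last letter is.
"fahzinnohw" has second-to-last letter 'h'. The stems whose second-to-last letter is 'h' (taffufsahk → taffufsahkkuv, punahn → punahnnuv, dupdehk → dupdehkkuv) double the final consonant and add -uv.
The other patterns: stems whose second-to-last letter is 't' repeat the first consonant+vowel as a prefix; stems whose second-to-last letter is 'f' add -en.
So fahzinnohw → fahzinnohwwuv.

fahzinnohwwuv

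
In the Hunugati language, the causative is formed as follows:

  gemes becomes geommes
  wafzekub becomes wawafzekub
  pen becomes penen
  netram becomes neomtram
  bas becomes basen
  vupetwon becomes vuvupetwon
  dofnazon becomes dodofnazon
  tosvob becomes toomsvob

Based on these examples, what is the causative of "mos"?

bas and gemes both end in -s yet inflect differently (basen, geommes), so the final letter is not what conditions the rule; the number of vowels is.
"mos" has 1 vowel. The stems with 1 vowel (bas → basen, pen → penen) add -en.
The other patterns: stems with 2 vowels insert -om- after the first vowel; stems with 3 vowels repeat the first consonant+vowel as a prefix.
So mos → mosen.

mosen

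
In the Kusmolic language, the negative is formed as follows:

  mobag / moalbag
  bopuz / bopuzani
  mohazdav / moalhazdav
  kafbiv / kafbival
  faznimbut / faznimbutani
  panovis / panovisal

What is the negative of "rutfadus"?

"rutfadus" has last vowel 'u'. The stems whose last vowel is 'u' (bopuz → bopuzani, faznimbut → faznimbutani) add -ani.
The other patterns: stems whose last vowel is 'a' insert -al- after the first vowel; stems whose last vowel is 'i' add -al.
So rutfadus → rutfadusani.

rutfadusani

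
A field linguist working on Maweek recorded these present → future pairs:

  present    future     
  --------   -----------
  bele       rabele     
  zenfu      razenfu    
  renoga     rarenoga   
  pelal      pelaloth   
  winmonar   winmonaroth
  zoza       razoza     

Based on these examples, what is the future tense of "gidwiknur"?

pelal and zoza both have last vowel 'a' yet inflect differently (pelaloth, razoza), so the last vowel is not what conditions the rule; whether the stem ends in a vowel or a consonant is.
"gidwiknur" ends in a consonant. The stems ending in a consonant (pelal → pelaloth, winmonar → winmonaroth) add -oth.
So gidwiknur → gidwiknuroth.

gidwiknuroth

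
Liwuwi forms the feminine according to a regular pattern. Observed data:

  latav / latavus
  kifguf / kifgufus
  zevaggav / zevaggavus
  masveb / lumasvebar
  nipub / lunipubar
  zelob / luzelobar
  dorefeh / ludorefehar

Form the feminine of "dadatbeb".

"dadatbeb" ends in -b. The stems ending in -b (masveb → lumasvebar, nipub → lunipubar, zelob → luzelobar) add lu- … -ar around the stem.
The other pattern: stems ending in -f or -v add -us.
So dadatbeb → ludadatbebar.

ludadatbebar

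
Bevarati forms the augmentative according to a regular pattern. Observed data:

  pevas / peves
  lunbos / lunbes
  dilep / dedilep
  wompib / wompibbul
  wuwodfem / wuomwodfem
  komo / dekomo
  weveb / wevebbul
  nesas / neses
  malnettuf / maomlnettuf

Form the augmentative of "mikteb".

dilep and weveb both have last vowel 'e' yet inflect differently (dedilep, wevebbul), so the last vowel is not what conditions the rule; the final letter is.
"mikteb" ends in -b. The stems ending in -b (weveb → wevebbul, wompib → wompibbul) double the final consonant and add -ul.
The other patterns: stems ending in -o or -p add the prefix de-; stems ending in -s change the last vowel to 'e'; stems ending in -f or -m insert -om- after the first vowel.
So mikteb → miktebbul.

miktebbul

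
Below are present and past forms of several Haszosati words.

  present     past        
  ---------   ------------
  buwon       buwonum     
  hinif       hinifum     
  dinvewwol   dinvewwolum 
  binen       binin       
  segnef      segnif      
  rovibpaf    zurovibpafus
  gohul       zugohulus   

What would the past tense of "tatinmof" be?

"tatinmof" has last vowel 'o'. The stems whose last vowel is 'o' (buwon → buwonum, dinvewwol → dinvewwolum) add -um.
The other patterns: stems whose last vowel is 'e' change the last vowel to 'i'; stems whose last vowel is 'a' or 'u' add zu- … -us around the stem.
So tatinmof → tatinmofum.

tatinmofum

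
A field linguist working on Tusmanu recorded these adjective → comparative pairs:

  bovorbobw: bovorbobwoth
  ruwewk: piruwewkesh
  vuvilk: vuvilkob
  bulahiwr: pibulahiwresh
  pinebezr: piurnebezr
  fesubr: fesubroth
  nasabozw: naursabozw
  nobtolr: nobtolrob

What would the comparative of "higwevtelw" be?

bulahiwr and pinebezr both end in -r yet inflect differently (pibulahiwresh, piurnebezr), so the final letter is not what conditions the rule; the second-to-last letter is.
"higwevtelw" has second-to-last letter 'l'. The stems whose second-to-last letter is 'l' (nobtolr → nobtolrob, vuvilk → vuvilkob) add -ob.
The other patterns: stems whose second-to-last letter is 'w' add pi- … -esh around the stem; stems whose second-to-last letter is 'z' insert -ur- after the first vowel; stems whose second-to-last letter is 'b' add -oth.
So higwevtelw → higwevtelwob.

higwevtelwob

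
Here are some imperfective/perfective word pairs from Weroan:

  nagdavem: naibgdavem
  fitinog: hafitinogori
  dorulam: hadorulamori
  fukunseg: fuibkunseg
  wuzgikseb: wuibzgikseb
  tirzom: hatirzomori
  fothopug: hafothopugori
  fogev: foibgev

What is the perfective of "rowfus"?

harowfusori

fukunseg and fitinog both end in -g yet inflect differently (fuibkunseg, hafitinogori), so the final letter is not what conditions the rule; the last vowel is.
"rowfus" has last vowel 'u'. The one such stem in the data (fothopug → hafothopugori) adds ha- … -ori around the stem, so the same rule applies.
The other pattern: stems whose last vowel is 'e' insert -ib- after the first vowel.
So rowfus → harowfusori.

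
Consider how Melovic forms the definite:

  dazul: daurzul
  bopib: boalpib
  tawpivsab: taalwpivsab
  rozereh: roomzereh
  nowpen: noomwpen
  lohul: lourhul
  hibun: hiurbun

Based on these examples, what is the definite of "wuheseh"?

"wuheseh" has last vowel 'e'. The stems whose last vowel is 'e' (rozereh → roomzereh, nowpen → noomwpen) insert -om- after the first vowel.
So wuheseh → wuomheseh.

wuomheseh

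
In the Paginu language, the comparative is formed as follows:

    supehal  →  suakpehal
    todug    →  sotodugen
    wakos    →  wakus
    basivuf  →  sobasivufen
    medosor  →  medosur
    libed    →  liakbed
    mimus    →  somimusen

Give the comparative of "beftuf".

wakos and mimus both end in -s yet inflect differently (wakus, somimusen), so the final letter is not what conditions the rule; the last vowel is.
"beftuf" has last vowel 'u'. The stems whose last vowel is 'u' (mimus → somimusen, basivuf → sobasivufen, todug → sotodugen) add so- … -en around the stem.
The other patterns: stems whose last vowel is 'o' change the last vowel to 'u'; stems whose last vowel is 'a' or 'e' insert -ak- after the first vowel.
So beftuf → sobeftufen.

sobeftufen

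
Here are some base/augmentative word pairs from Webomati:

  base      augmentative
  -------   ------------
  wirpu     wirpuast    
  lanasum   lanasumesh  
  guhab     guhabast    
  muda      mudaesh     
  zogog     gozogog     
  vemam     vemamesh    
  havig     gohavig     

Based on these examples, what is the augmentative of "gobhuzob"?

gobhuzobast

"gobhuzob" ends in -b. The one such stem in the data (guhab → guhabast) adds -ast, so the same rule applies.
So gobhuzob → gobhuzobast.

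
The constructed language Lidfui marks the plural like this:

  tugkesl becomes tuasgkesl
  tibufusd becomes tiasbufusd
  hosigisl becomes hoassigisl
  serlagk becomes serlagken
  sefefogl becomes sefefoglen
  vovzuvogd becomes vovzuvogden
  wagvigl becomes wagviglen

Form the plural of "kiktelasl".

kiasktelasl

wagvigl and tugkesl both end in -l yet inflect differently (wagviglen, tuasgkesl), so the final letter is not what conditions the rule; the second-to-last letter is.
"kiktelasl" has second-to-last letter 's'. The stems whose second-to-last letter is 's' (tugkesl → tuasgkesl, tibufusd → tiasbufusd, hosigisl → hoassigisl) insert -as- after the first vowel.
The other pattern: stems whose second-to-last letter is 'g' add -en.
So kiktelasl → kiasktelasl.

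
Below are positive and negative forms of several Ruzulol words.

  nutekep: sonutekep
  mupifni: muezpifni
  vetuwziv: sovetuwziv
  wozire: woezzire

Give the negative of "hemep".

sohemep

wozire and nutekep both have last vowel 'e' yet inflect differently (woezzire, sonutekep), so the last vowel is not what conditions the rule; whether the stem ends in a vowel or a consonant is.
"hemep" ends in a consonant. The stems ending in a consonant (nutekep → sonutekep, vetuwziv → sovetuwziv) add the prefix so-.
The other pattern: stems ending in a vowel insert -ez- after the first vowel.
So hemep → sohemep.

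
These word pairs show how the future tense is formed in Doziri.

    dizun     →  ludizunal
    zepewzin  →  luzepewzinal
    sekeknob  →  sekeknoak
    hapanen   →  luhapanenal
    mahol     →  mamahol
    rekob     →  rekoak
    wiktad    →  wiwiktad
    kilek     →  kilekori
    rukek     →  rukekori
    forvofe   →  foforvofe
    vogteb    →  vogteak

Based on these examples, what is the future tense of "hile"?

hihile

"hile" ends in -e. The one such stem in the data (forvofe → foforvofe) repeats the first consonant+vowel as a prefix (as do mahol, wiktad), so the same rule applies.
So hile → hihile.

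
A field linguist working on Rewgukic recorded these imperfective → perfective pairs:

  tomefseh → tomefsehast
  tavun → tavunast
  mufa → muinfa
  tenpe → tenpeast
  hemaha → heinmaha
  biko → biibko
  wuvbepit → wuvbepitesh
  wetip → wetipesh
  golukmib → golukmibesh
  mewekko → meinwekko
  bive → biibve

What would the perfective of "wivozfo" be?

wivozfoesh

biko and mewekko both end in -o yet inflect differently (biibko, meinwekko), so the final letter is not what conditions the rule; the first letter is.
"wivozfo" begins with w-. The stems beginning with w- (wetip → wetipesh, wuvbepit → wuvbepitesh) add -esh.
So wivozfo → wivozfoesh.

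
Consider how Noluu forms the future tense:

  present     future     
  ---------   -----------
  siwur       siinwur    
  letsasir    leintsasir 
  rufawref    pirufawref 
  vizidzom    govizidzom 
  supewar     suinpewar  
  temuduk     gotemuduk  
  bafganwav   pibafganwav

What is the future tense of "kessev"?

pikessev

supewar and bafganwav both have last vowel 'a' yet inflect differently (suinpewar, pibafganwav), so the last vowel is not what conditions the rule; the final letter is.
"kessev" ends in -v. The one such stem in the data (bafganwav → pibafganwav) adds the prefix pi-, so the same rule applies.
So kessev → pikessev.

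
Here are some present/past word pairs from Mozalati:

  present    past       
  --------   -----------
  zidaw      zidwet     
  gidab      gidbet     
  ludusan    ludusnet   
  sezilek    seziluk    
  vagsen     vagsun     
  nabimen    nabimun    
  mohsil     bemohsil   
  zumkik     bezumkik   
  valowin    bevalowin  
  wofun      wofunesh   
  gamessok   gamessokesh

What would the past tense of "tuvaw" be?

"tuvaw" has last vowel 'a'. The stems whose last vowel is 'a' (zidaw → zidwet, gidab → gidbet, ludusan → ludusnet) delete the last vowel and add -et.
The other patterns: stems whose last vowel is 'e' change the last vowel to 'u'; stems whose last vowel is 'i' add the prefix be-; stems whose last vowel is 'o' or 'u' add -esh.
So tuvaw → tuvwet.

tuvwet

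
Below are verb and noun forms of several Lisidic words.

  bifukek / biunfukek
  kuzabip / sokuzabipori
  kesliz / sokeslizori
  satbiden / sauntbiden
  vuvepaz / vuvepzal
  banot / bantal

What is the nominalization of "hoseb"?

kesliz and vuvepaz both end in -z yet inflect differently (sokeslizori, vuvepzal), so the final letter is not what conditions the rule; the last vowel is.
"hoseb" has last vowel 'e'. The stems whose last vowel is 'e' (bifukek → biunfukek, satbiden → sauntbiden) insert -un- after the first vowel.
The other patterns: stems whose last vowel is 'i' add so- … -ori around the stem; stems whose last vowel is 'a' or 'o' delete the last vowel and add -al.
So hoseb → hounseb.

hounseb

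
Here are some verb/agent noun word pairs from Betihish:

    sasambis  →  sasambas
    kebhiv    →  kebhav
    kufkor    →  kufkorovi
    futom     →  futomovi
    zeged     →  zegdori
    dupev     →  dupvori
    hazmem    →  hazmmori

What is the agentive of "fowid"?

fowad

kebhiv and dupev both end in -v yet inflect differently (kebhav, dupvori), so the final letter is not what conditions the rule; the last vowel is.
"fowid" has last vowel 'i'. The stems whose last vowel is 'i' (sasambis → sasambas, kebhiv → kebhav) change the last vowel to 'a'.
So fowid → fowad.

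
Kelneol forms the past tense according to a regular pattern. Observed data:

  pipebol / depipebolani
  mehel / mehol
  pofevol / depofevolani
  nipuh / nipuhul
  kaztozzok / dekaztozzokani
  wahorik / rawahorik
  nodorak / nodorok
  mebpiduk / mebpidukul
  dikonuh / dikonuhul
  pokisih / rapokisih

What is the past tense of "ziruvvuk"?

ziruvvukul

kaztozzok and mebpiduk both end in -k yet inflect differently (dekaztozzokani, mebpidukul), so the final letter is not what conditions the rule; the last vowel is.
"ziruvvuk" has last vowel 'u'. The stems whose last vowel is 'u' (mebpiduk → mebpidukul, dikonuh → dikonuhul, nipuh → nipuhul) add -ul.
So ziruvvuk → ziruvvukul.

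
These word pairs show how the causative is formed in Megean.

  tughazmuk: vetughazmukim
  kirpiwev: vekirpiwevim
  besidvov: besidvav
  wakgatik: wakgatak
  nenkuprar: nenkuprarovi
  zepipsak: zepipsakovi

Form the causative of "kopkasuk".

vekopkasukim

kirpiwev and besidvov both end in -v yet inflect differently (vekirpiwevim, besidvav), so the final letter is not what conditions the rule; the last vowel is.
"kopkasuk" has last vowel 'u'. The one such stem in the data (tughazmuk → vetughazmukim) adds ve- … -im around the stem, so the same rule applies.
So kopkasuk → vekopkasukim.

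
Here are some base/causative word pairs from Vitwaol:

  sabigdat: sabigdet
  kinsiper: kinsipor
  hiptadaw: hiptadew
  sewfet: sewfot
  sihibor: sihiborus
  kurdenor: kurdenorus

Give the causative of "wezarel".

sihibor and kinsiper both end in -r yet inflect differently (sihiborus, kinsipor), so the final letter is not what conditions the rule; the last vowel is.
"wezarel" has last vowel 'e'. The stems whose last vowel is 'e' (kinsiper → kinsipor, sewfet → sewfot) change the last vowel to 'o'.
The other patterns: stems whose last vowel is 'o' add -us; stems whose last vowel is 'a' change the last vowel to 'e'.
So wezarel → wezarol.

wezarol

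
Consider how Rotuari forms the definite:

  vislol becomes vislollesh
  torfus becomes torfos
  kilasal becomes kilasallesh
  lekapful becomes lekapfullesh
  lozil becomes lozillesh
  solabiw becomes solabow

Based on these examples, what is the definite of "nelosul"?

nelosullesh

"nelosul" ends in -l. The stems ending in -l (kilasal → kilasallesh, lekapful → lekapfullesh, vislol → vislollesh) double the final consonant and add -esh.
So nelosul → nelosullesh.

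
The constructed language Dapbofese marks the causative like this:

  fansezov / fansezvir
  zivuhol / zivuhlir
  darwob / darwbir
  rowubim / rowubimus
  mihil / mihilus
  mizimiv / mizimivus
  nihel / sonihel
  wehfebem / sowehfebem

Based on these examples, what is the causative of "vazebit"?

vazebitus

zivuhol and mihil both end in -l yet inflect differently (zivuhlir, mihilus), so the final letter is not what conditions the rule; the last vowel is.
"vazebit" has last vowel 'i'. The stems whose last vowel is 'i' (rowubim → rowubimus, mihil → mihilus, mizimiv → mizimivus) add -us.
So vazebit → vazebitus.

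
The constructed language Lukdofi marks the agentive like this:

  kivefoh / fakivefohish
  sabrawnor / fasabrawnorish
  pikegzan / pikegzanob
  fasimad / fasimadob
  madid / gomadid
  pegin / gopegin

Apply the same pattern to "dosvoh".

"dosvoh" has last vowel 'o'. The stems whose last vowel is 'o' (kivefoh → fakivefohish, sabrawnor → fasabrawnorish) add fa- … -ish around the stem.
So dosvoh → fadosvohish.

fadosvohish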